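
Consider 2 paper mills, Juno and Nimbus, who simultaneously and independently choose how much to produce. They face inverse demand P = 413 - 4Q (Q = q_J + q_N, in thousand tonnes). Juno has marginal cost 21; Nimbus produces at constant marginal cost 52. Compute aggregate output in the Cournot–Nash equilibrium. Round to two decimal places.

62.75

Juno's profit: π_J = (413 - 4Q)q_J - (21q_J). Setting ∂π_J/∂q_J = 0: 392 - 8q_J - 4(q_N) = 0.
Nimbus's profit: π_N = (413 - 4Q)q_N - (52q_N). Setting ∂π_N/∂q_N = 0: 361 - 8q_N - 4(q_J) = 0.
Rearranging gives the reaction functions q_J = (392 - 4q_N)/8 and q_N = (361 - 4q_J)/8.
Substituting one into the other gives q_J = 141/4 and q_N = 55/2.
Total output Q = 141/4 + 55/2 = 251/4.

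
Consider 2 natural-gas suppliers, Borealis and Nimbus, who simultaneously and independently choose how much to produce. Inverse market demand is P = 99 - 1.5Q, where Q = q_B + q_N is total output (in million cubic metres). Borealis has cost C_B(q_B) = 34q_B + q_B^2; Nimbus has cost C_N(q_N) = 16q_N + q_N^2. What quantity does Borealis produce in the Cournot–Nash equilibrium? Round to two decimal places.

8.81

Borealis's profit: π_B = (99 - 1.5Q)q_B - (34q_B + q_B²). Setting ∂π_B/∂q_B = 0: 65 - 5q_B - (3/2)(q_N) = 0.
Nimbus's first-order condition: 83 - 5q_N - (3/2)(q_B) = 0.
So q_B = (65 - (3/2)q_N)/5 and q_N = (83 - (3/2)q_B)/5.
Substituting one into the other gives q_B = 802/91 and q_N = 1270/91.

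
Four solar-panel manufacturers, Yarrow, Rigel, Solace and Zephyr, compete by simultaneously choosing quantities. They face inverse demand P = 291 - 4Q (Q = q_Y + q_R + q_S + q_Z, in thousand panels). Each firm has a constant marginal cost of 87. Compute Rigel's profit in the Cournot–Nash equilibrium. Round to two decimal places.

A representative firm's profit is π_i = q_i(291 - 4Q) - 87q_i.
First-order condition (treating rivals' output as given): 204 - 8q_i - 4·Σ_{j≠i} q_j = 0.
By symmetry each firm produces the same amount; substituting Σ_{j≠i} q_j = 3q_i yields q_i = 204/20 = 51/5.
Price P = 291 - 4·(204/5) = 639/5.
Rigel's profit: (639/5 - 87)·(51/5) = 416.1600.

416.16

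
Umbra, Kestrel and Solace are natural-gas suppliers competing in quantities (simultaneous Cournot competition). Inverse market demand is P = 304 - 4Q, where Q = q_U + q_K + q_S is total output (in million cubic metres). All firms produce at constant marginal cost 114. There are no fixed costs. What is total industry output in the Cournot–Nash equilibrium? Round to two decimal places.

A representative firm's profit is π_i = q_i(304 - 4Q) - 114q_i.
First-order condition (treating rivals' output as given): 190 - 8q_i - 4·Σ_{j≠i} q_j = 0.
With identical firms every q_j equals q_i, so Σ_{j≠i} q_j = 2q_i and 190 = 16q_i, giving q_i = 95/8.
Total output Q = 95/8 + 95/8 + 95/8 = 285/8.

35.63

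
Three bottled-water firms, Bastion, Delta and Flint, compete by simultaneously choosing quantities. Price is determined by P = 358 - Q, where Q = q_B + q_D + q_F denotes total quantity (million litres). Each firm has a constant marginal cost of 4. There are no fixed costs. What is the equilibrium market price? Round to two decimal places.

Each firm earns π_i = (358 - Q)q_i - 4q_i.
First-order condition (treating rivals' output as given): 354 - 2q_i - Σ_{j≠i} q_j = 0.
With identical firms every q_j equals q_i, so Σ_{j≠i} q_j = 2q_i and 354 = 4q_i, giving q_i = 177/2.
Total output Q = 531/2, so price P = 358 - 531/2 = 185/2.

92.50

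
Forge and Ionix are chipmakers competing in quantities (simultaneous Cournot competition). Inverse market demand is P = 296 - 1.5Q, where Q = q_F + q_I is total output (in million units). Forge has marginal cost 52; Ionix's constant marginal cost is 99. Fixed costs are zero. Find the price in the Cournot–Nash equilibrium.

Forge's profit: π_F = (296 - 1.5Q)q_F - (52q_F). Setting ∂π_F/∂q_F = 0: 244 - 3q_F - (3/2)(q_I) = 0.
Ionix's profit: π_I = (296 - 1.5Q)q_I - (99q_I). Setting ∂π_I/∂q_I = 0: 197 - 3q_I - (3/2)(q_F) = 0.
Rearranging gives the reaction functions q_F = (244 - (3/2)q_I)/3 and q_I = (197 - (3/2)q_F)/3.
Solving the pair: q_F = 194/3, q_I = 100/3.
Total output Q = 98, so price P = 296 - (3/2)·98 = 149.

149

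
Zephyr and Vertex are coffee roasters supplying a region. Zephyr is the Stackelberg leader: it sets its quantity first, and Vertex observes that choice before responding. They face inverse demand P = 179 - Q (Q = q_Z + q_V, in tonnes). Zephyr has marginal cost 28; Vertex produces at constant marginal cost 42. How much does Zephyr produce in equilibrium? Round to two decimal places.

82.50

Solve by backward induction. Given q_Z, the follower Vertex maximises π_V = (179 - q_Z - q_V)q_V - 42q_V.
Setting the follower's marginal profit to zero, 137 - q_Z - 2q_V = 0, i.e. q_V = (137 - q_Z)/2.
Zephyr substitutes q_V(q_Z) into its own profit: π_Z = q_Z(179 - q_Z - (137 - q_Z)/2) - 28q_Z = (221/2 - (1/2)q_Z)q_Z - 28q_Z.
The leader's first-order condition 165/2 - q_Z = 0 yields q_Z = 165/2.
Then q_V = (137 - 165/2)/2 = 109/4.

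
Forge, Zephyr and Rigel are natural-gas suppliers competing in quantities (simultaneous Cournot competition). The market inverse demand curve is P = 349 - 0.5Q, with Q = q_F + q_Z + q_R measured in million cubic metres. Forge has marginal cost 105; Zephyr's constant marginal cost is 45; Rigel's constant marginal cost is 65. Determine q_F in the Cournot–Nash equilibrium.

72

Forge's profit: π_F = (349 - 0.5Q)q_F - (105q_F). Setting ∂π_F/∂q_F = 0: 244 - q_F - (1/2)(q_Z + q_R) = 0.
Zephyr's first-order condition: 304 - q_Z - (1/2)(q_F + q_R) = 0.
Rigel's profit: π_R = (349 - 0.5Q)q_R - (65q_R). Setting ∂π_R/∂q_R = 0: 284 - q_R - (1/2)(q_F + q_Z) = 0.
Summing all 3 equations gives 832 − 2Q = 0, hence Q = 416.
Back-substituting: q_F = (244 − 208)/(1/2) = 72, q_Z = (304 − 208)/(1/2) = 192, q_R = (284 − 208)/(1/2) = 152.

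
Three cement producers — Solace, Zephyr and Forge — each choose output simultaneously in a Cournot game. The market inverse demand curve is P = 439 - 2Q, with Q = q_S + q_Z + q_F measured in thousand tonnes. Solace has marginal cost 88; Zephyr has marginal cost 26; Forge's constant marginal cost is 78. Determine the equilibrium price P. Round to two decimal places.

157.75

Solace's profit: π_S = (439 - 2Q)q_S - (88q_S). Setting ∂π_S/∂q_S = 0: 351 - 4q_S - 2(q_Z + q_F) = 0.
Zephyr's profit: π_Z = (439 - 2Q)q_Z - (26q_Z). Setting ∂π_Z/∂q_Z = 0: 413 - 4q_Z - 2(q_S + q_F) = 0.
Forge's profit: π_F = (439 - 2Q)q_F - (78q_F). Setting ∂π_F/∂q_F = 0: 361 - 4q_F - 2(q_S + q_Z) = 0.
Summing all 3 equations gives 1125 − 8Q = 0, hence Q = 1125/8.
Back-substituting: q_S = (351 − 1125/4)/2 = 279/8, q_Z = (413 − 1125/4)/2 = 527/8, q_F = (361 − 1125/4)/2 = 319/8.
Total output Q = 1125/8, so price P = 439 - 2·(1125/8) = 631/4.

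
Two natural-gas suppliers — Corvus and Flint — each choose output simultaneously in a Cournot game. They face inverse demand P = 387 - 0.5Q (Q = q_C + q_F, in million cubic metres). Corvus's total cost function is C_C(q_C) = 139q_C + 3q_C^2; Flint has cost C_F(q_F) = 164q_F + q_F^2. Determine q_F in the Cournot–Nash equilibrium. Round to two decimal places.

69.25

Corvus's profit: π_C = (387 - 0.5Q)q_C - (139q_C + 3q_C²). Setting ∂π_C/∂q_C = 0: 248 - 7q_C - (1/2)(q_F) = 0.
Flint's profit: π_F = (387 - 0.5Q)q_F - (164q_F + q_F²). Setting ∂π_F/∂q_F = 0: 223 - 3q_F - (1/2)(q_C) = 0.
So q_C = (248 - (1/2)q_F)/7 and q_F = (223 - (1/2)q_C)/3.
Substituting one into the other gives q_C = 30.4819 and q_F = 69.2530.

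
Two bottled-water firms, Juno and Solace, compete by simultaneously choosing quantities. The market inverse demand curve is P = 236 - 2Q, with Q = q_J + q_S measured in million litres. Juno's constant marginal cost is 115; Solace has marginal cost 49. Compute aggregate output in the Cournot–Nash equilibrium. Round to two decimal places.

Juno's profit: π_J = (236 - 2Q)q_J - (115q_J). Setting ∂π_J/∂q_J = 0: 121 - 4q_J - 2(q_S) = 0.
Solace's profit: π_S = (236 - 2Q)q_S - (49q_S). Setting ∂π_S/∂q_S = 0: 187 - 4q_S - 2(q_J) = 0.
Rearranging gives the reaction functions q_J = (121 - 2q_S)/4 and q_S = (187 - 2q_J)/4.
Solving the pair: q_J = 55/6, q_S = 253/6.
Total output Q = 55/6 + 253/6 = 154/3.

51.33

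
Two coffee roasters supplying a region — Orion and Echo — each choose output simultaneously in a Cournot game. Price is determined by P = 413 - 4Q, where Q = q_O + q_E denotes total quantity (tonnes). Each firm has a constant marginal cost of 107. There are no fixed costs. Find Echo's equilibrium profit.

A representative firm's profit is π_i = q_i(413 - 4Q) - 107q_i.
Setting ∂π_i/∂q_i = 0 with rivals' quantities fixed: 306 - 8q_i - 4q_j = 0.
By symmetry each firm produces the same amount; substituting q_j = q_i yields q_i = 306/12 = 51/2.
Price P = 413 - 4·51 = 209.
Echo's profit: (209 - 107)·(51/2) = 2601.

2601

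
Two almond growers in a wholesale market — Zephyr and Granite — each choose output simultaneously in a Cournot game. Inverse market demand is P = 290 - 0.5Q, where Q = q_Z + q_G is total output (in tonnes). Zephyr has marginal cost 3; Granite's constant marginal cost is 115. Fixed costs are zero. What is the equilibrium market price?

136

Zephyr's profit: π_Z = (290 - 0.5Q)q_Z - (3q_Z). Setting ∂π_Z/∂q_Z = 0: 287 - q_Z - (1/2)(q_G) = 0.
Granite's profit: π_G = (290 - 0.5Q)q_G - (115q_G). Setting ∂π_G/∂q_G = 0: 175 - q_G - (1/2)(q_Z) = 0.
Best responses: q_Z = (287 - (1/2)q_G), q_G = (175 - (1/2)q_Z).
Substituting one into the other gives q_Z = 266 and q_G = 42.
Total output Q = 308, so price P = 290 - (1/2)·308 = 136.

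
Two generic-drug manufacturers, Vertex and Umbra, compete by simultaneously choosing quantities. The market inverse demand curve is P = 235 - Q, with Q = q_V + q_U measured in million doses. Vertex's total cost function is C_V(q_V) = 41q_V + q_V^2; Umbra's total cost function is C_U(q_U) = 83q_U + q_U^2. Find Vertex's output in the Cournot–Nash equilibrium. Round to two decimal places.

41.60

Vertex's profit: π_V = (235 - Q)q_V - (41q_V + q_V²). Setting ∂π_V/∂q_V = 0: 194 - 4q_V - (q_U) = 0.
Umbra's profit: π_U = (235 - Q)q_U - (83q_U + q_U²). Setting ∂π_U/∂q_U = 0: 152 - 4q_U - (q_V) = 0.
Best responses: q_V = (194 - q_U)/4, q_U = (152 - q_V)/4.
Solving the pair: q_V = 208/5, q_U = 138/5.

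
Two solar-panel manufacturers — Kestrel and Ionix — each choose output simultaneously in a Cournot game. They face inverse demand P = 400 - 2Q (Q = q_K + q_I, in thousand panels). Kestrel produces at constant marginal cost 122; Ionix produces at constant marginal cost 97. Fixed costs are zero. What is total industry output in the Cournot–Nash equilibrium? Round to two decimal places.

96.83

Kestrel's profit: π_K = (400 - 2Q)q_K - (122q_K). Setting ∂π_K/∂q_K = 0: 278 - 4q_K - 2(q_I) = 0.
Ionix's profit: π_I = (400 - 2Q)q_I - (97q_I). Setting ∂π_I/∂q_I = 0: 303 - 4q_I - 2(q_K) = 0.
Rearranging gives the reaction functions q_K = (278 - 2q_I)/4 and q_I = (303 - 2q_K)/4.
Substituting one into the other gives q_K = 253/6 and q_I = 164/3.
Total output Q = 253/6 + 164/3 = 581/6.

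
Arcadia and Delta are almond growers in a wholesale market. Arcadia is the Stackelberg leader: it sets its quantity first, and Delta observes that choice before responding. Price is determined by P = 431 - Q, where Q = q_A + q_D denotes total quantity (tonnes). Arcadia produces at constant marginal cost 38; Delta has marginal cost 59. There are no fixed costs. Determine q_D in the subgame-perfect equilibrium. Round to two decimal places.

82.50

The follower Delta best-responds to any q_A: π_D = (431 - Q)q_D - 59q_D.
Setting the follower's marginal profit to zero, 372 - q_A - 2q_D = 0, i.e. q_D = (372 - q_A)/2.
Arcadia substitutes q_D(q_A) into its own profit: π_A = q_A(431 - q_A - (372 - q_A)/2) - 38q_A = (245 - (1/2)q_A)q_A - 38q_A.
Leader FOC: 207 - q_A = 0, so q_A = 207.
Then q_D = (372 - 207)/2 = 165/2.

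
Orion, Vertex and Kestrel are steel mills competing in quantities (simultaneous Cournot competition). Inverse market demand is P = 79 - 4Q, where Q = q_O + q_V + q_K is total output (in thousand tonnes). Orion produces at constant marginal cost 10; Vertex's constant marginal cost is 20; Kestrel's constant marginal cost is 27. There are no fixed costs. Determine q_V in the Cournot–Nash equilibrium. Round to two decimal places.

3.50

Orion's profit: π_O = (79 - 4Q)q_O - (10q_O). Setting ∂π_O/∂q_O = 0: 69 - 8q_O - 4(q_V + q_K) = 0.
Vertex's profit: π_V = (79 - 4Q)q_V - (20q_V). Setting ∂π_V/∂q_V = 0: 59 - 8q_V - 4(q_O + q_K) = 0.
Kestrel's first-order condition: 52 - 8q_K - 4(q_O + q_V) = 0.
Summing all 3 equations gives 180 − 16Q = 0, hence Q = 45/4.
Back-substituting: q_O = (69 − 45)/4 = 6, q_V = (59 − 45)/4 = 7/2, q_K = (52 − 45)/4 = 7/4.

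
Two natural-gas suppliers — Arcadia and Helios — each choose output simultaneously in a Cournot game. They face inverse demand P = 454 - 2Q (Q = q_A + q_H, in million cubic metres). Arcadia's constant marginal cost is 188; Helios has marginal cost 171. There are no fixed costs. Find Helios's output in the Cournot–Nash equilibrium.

50

Arcadia's profit: π_A = (454 - 2Q)q_A - (188q_A). Setting ∂π_A/∂q_A = 0: 266 - 4q_A - 2(q_H) = 0.
Helios's profit: π_H = (454 - 2Q)q_H - (171q_H). Setting ∂π_H/∂q_H = 0: 283 - 4q_H - 2(q_A) = 0.
So q_A = (266 - 2q_H)/4 and q_H = (283 - 2q_A)/4.
Substituting one into the other gives q_A = 83/2 and q_H = 50.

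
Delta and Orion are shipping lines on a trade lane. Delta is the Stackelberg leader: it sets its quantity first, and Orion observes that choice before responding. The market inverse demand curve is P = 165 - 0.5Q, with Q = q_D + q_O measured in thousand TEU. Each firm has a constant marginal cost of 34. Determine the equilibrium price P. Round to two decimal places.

The follower Orion best-responds to any q_D: π_O = (165 - 0.5Q)q_O - 34q_O.
∂π_O/∂q_O = 131 - (1/2)q_D - q_O = 0 gives the reaction function q_O = (131 - (1/2)q_D).
Delta substitutes q_O(q_D) into its own profit: π_D = q_D(165 - (1/2)q_D - (131 - (1/2)q_D)/2) - 34q_D = (199/2 - (1/4)q_D)q_D - 34q_D.
Leader FOC: 131/2 - (1/2)q_D = 0, so q_D = 131.
Then q_O = (131 - (1/2)·131) = 131/2.
Total output Q = 393/2, so price P = 165 - (1/2)·(393/2) = 267/4.

66.75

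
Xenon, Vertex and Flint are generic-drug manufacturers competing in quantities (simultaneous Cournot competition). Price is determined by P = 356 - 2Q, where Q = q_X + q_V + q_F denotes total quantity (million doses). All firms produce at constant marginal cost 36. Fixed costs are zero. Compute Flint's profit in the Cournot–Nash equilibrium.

3200

Each firm earns π_i = (356 - 2Q)q_i - 36q_i.
First-order condition (treating rivals' output as given): 320 - 4q_i - 2·Σ_{j≠i} q_j = 0.
By symmetry each firm produces the same amount; substituting Σ_{j≠i} q_j = 2q_i yields q_i = 320/8 = 40.
Price P = 356 - 2·120 = 116.
Flint's profit: (116 - 36)·40 = 3200.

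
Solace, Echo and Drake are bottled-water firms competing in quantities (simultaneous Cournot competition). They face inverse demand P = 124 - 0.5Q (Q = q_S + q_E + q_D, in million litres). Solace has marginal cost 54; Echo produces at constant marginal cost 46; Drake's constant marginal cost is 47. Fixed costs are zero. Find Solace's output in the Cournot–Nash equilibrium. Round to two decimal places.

Solace's profit: π_S = (124 - 0.5Q)q_S - (54q_S). Setting ∂π_S/∂q_S = 0: 70 - q_S - (1/2)(q_E + q_D) = 0.
Echo's profit: π_E = (124 - 0.5Q)q_E - (46q_E). Setting ∂π_E/∂q_E = 0: 78 - q_E - (1/2)(q_S + q_D) = 0.
Drake's profit: π_D = (124 - 0.5Q)q_D - (47q_D). Setting ∂π_D/∂q_D = 0: 77 - q_D - (1/2)(q_S + q_E) = 0.
Summing all 3 equations gives 225 − 2Q = 0, hence Q = 225/2.
Back-substituting: q_S = (70 − 225/4)/(1/2) = 55/2, q_E = (78 − 225/4)/(1/2) = 87/2, q_D = (77 − 225/4)/(1/2) = 83/2.

27.50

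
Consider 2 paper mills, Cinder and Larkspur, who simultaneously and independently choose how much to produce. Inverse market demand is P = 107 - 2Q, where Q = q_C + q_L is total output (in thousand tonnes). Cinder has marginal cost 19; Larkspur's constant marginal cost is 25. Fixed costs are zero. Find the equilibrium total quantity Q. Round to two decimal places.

Cinder's profit: π_C = (107 - 2Q)q_C - (19q_C). Setting ∂π_C/∂q_C = 0: 88 - 4q_C - 2(q_L) = 0.
Larkspur's first-order condition: 82 - 4q_L - 2(q_C) = 0.
So q_C = (88 - 2q_L)/4 and q_L = (82 - 2q_C)/4.
Substituting one into the other gives q_C = 47/3 and q_L = 38/3.
Total output Q = 47/3 + 38/3 = 85/3.

28.33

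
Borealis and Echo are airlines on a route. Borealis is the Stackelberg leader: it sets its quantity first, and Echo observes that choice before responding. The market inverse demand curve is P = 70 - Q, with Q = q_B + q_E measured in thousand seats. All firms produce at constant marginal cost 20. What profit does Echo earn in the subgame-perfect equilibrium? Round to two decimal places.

156.25

The follower Echo best-responds to any q_B: π_E = (70 - Q)q_E - 20q_E.
Setting the follower's marginal profit to zero, 50 - q_B - 2q_E = 0, i.e. q_E = (50 - q_B)/2.
The leader anticipates this reaction. Substituting into P = 70 - Q gives P = 45 - (1/2)q_B, so π_B = (45 - (1/2)q_B)q_B - 20q_B.
Maximising: ∂π_B/∂q_B = 25 - q_B = 0, giving q_B = 25.
Then q_E = (50 - 25)/2 = 25/2.
Price P = 70 - 75/2 = 65/2.
Echo's profit: (65/2 - 20)·(25/2) = 625/4.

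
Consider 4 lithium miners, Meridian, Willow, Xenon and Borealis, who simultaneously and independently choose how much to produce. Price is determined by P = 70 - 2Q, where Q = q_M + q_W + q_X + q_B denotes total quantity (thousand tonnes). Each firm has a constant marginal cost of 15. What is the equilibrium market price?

A representative firm's profit is π_i = q_i(70 - 2Q) - 15q_i.
Setting ∂π_i/∂q_i = 0 with rivals' quantities fixed: 55 - 4q_i - 2·Σ_{j≠i} q_j = 0.
With identical firms every q_j equals q_i, so Σ_{j≠i} q_j = 3q_i and 55 = 10q_i, giving q_i = 11/2.
Total output Q = 22, so price P = 70 - 2·22 = 26.

26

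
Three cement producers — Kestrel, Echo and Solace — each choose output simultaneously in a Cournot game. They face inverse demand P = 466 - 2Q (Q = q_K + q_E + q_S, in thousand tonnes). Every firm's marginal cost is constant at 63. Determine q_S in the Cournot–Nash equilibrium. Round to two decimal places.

Each firm earns π_i = (466 - 2Q)q_i - 63q_i.
Setting ∂π_i/∂q_i = 0 with rivals' quantities fixed: 403 - 4q_i - 2·Σ_{j≠i} q_j = 0.
By symmetry each firm produces the same amount; substituting Σ_{j≠i} q_j = 2q_i yields q_i = 403/8.

50.38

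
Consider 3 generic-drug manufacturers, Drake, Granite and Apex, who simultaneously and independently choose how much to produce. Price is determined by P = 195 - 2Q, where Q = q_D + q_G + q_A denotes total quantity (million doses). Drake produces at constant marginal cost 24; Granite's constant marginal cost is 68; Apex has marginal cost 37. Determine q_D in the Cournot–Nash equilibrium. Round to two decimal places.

28.50

Drake's profit: π_D = (195 - 2Q)q_D - (24q_D). Setting ∂π_D/∂q_D = 0: 171 - 4q_D - 2(q_G + q_A) = 0.
Granite's profit: π_G = (195 - 2Q)q_G - (68q_G). Setting ∂π_G/∂q_G = 0: 127 - 4q_G - 2(q_D + q_A) = 0.
Apex's profit: π_A = (195 - 2Q)q_A - (37q_A). Setting ∂π_A/∂q_A = 0: 158 - 4q_A - 2(q_D + q_G) = 0.
Adding the 3 conditions: 456 − 4Q − 4Q = 0, i.e. Q = 57.
Back-substituting: q_D = (171 − 114)/2 = 57/2, q_G = (127 − 114)/2 = 13/2, q_A = (158 − 114)/2 = 22.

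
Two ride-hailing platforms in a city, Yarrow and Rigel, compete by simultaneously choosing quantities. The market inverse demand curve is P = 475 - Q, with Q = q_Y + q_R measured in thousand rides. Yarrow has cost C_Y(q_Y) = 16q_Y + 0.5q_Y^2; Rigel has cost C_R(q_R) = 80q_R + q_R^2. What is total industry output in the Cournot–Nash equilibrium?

197

Yarrow's profit: π_Y = (475 - Q)q_Y - (16q_Y + (1/2)q_Y²). Setting ∂π_Y/∂q_Y = 0: 459 - 3q_Y - (q_R) = 0.
Rigel's profit: π_R = (475 - Q)q_R - (80q_R + q_R²). Setting ∂π_R/∂q_R = 0: 395 - 4q_R - (q_Y) = 0.
Best responses: q_Y = (459 - q_R)/3, q_R = (395 - q_Y)/4.
Substituting one into the other gives q_Y = 131 and q_R = 66.
Total output Q = 131 + 66 = 197.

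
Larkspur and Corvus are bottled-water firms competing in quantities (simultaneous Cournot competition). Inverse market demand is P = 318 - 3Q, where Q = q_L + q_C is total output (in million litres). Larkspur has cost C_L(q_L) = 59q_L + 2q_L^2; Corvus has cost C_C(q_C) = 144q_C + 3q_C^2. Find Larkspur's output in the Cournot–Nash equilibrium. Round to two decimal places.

Larkspur's profit: π_L = (318 - 3Q)q_L - (59q_L + 2q_L²). Setting ∂π_L/∂q_L = 0: 259 - 10q_L - 3(q_C) = 0.
Corvus's profit: π_C = (318 - 3Q)q_C - (144q_C + 3q_C²). Setting ∂π_C/∂q_C = 0: 174 - 12q_C - 3(q_L) = 0.
Best responses: q_L = (259 - 3q_C)/10, q_C = (174 - 3q_L)/12.
Substituting one into the other gives q_L = 862/37 and q_C = 321/37.

23.30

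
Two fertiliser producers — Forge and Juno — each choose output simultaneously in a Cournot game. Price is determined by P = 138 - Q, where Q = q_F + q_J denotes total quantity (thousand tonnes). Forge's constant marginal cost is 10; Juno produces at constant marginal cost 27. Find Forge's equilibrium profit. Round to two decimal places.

Forge's profit: π_F = (138 - Q)q_F - (10q_F). Setting ∂π_F/∂q_F = 0: 128 - 2q_F - (q_J) = 0.
Juno's first-order condition: 111 - 2q_J - (q_F) = 0.
Best responses: q_F = (128 - q_J)/2, q_J = (111 - q_F)/2.
Substituting one into the other gives q_F = 145/3 and q_J = 94/3.
Price P = 138 - 239/3 = 175/3.
Forge's profit: (175/3 - 10)·(145/3) = 2336.1111.

2336.11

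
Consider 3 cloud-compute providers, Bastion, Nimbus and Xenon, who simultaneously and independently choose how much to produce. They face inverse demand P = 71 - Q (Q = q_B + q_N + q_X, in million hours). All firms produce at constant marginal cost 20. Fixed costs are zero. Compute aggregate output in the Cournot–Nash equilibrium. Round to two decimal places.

A representative firm's profit is π_i = q_i(71 - Q) - 20q_i.
Setting ∂π_i/∂q_i = 0 with rivals' quantities fixed: 51 - 2q_i - Σ_{j≠i} q_j = 0.
By symmetry each firm produces the same amount; substituting Σ_{j≠i} q_j = 2q_i yields q_i = 51/4.
Total output Q = 51/4 + 51/4 + 51/4 = 153/4.

38.25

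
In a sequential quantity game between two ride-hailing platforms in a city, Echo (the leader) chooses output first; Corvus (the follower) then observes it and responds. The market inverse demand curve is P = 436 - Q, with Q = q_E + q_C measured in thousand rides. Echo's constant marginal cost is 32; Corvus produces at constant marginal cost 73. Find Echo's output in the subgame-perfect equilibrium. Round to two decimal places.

222.50

The follower Corvus best-responds to any q_E: π_C = (436 - Q)q_C - 73q_C.
∂π_C/∂q_C = 363 - q_E - 2q_C = 0 gives the reaction function q_C = (363 - q_E)/2.
The leader anticipates this reaction. Substituting into P = 436 - Q gives P = 509/2 - (1/2)q_E, so π_E = (509/2 - (1/2)q_E)q_E - 32q_E.
Leader FOC: 445/2 - q_E = 0, so q_E = 445/2.
Then q_C = (363 - 445/2)/2 = 281/4.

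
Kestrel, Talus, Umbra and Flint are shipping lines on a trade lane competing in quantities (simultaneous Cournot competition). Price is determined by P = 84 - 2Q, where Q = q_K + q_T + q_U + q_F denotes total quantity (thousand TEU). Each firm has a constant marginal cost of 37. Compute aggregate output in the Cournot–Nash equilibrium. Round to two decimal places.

Each firm earns π_i = (84 - 2Q)q_i - 37q_i.
First-order condition (treating rivals' output as given): 47 - 4q_i - 2·Σ_{j≠i} q_j = 0.
By symmetry each firm produces the same amount; substituting Σ_{j≠i} q_j = 3q_i yields q_i = 47/10.
Total output Q = 47/10 + 47/10 + 47/10 + 47/10 = 94/5.

18.80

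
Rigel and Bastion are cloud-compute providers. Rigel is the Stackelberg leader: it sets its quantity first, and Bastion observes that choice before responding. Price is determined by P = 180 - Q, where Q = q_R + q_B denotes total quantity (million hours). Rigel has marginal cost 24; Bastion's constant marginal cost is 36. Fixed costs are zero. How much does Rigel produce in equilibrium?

The follower Bastion best-responds to any q_R: π_B = (180 - Q)q_B - 36q_B.
Follower FOC: 144 - q_R - 2q_B = 0, so q_B(q_R) = (144 - q_R)/2.
The leader anticipates this reaction. Substituting into P = 180 - Q gives P = 108 - (1/2)q_R, so π_R = (108 - (1/2)q_R)q_R - 24q_R.
Maximising: ∂π_R/∂q_R = 84 - q_R = 0, giving q_R = 84.
Then q_B = (144 - 84)/2 = 30.

84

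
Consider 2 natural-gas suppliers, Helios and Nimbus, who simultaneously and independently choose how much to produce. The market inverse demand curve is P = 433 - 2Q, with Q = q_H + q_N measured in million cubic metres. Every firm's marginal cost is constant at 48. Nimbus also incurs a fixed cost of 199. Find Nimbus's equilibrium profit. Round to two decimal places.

Each firm earns π_i = (433 - 2Q)q_i - 48q_i.
First-order condition (treating rivals' output as given): 385 - 4q_i - 2q_j = 0.
With identical firms every q_j equals q_i, so q_j = q_i and 385 = 6q_i, giving q_i = 385/6.
Price P = 433 - 2·(385/3) = 529/3.
Nimbus's profit: (529/3 - 48)·(385/6) - 199 = 8035.7222.

8035.72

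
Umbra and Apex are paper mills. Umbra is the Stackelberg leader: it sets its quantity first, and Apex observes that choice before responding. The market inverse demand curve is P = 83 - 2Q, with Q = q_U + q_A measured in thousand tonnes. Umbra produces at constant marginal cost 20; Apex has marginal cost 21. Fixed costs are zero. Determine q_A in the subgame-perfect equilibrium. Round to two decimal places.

7.50

The follower Apex best-responds to any q_U: π_A = (83 - 2Q)q_A - 21q_A.
Setting the follower's marginal profit to zero, 62 - 2q_U - 4q_A = 0, i.e. q_A = (62 - 2q_U)/4.
The leader anticipates this reaction. Substituting into P = 83 - 2Q gives P = 52 - q_U, so π_U = (52 - q_U)q_U - 20q_U.
The leader's first-order condition 32 - 2q_U = 0 yields q_U = 16.
Then q_A = (62 - 2·16)/4 = 15/2.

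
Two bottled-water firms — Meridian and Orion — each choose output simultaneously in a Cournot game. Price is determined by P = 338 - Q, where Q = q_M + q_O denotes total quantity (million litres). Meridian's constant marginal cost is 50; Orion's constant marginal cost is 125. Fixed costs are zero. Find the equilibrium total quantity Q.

167

Meridian's profit: π_M = (338 - Q)q_M - (50q_M). Setting ∂π_M/∂q_M = 0: 288 - 2q_M - (q_O) = 0.
Orion's profit: π_O = (338 - Q)q_O - (125q_O). Setting ∂π_O/∂q_O = 0: 213 - 2q_O - (q_M) = 0.
Rearranging gives the reaction functions q_M = (288 - q_O)/2 and q_O = (213 - q_M)/2.
Solving the pair: q_M = 121, q_O = 46.
Total output Q = 121 + 46 = 167.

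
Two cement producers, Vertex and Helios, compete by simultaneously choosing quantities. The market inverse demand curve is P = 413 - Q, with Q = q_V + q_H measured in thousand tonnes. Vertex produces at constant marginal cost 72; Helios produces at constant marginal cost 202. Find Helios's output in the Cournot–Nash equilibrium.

Vertex's profit: π_V = (413 - Q)q_V - (72q_V). Setting ∂π_V/∂q_V = 0: 341 - 2q_V - (q_H) = 0.
Helios's first-order condition: 211 - 2q_H - (q_V) = 0.
So q_V = (341 - q_H)/2 and q_H = (211 - q_V)/2.
Solving the pair: q_V = 157, q_H = 27.

27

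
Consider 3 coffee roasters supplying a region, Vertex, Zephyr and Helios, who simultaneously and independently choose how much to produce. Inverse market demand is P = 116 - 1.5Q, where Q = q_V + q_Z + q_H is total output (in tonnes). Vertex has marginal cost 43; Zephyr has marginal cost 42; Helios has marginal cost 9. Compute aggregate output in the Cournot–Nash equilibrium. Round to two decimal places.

Vertex's profit: π_V = (116 - 1.5Q)q_V - (43q_V). Setting ∂π_V/∂q_V = 0: 73 - 3q_V - (3/2)(q_Z + q_H) = 0.
Zephyr's first-order condition: 74 - 3q_Z - (3/2)(q_V + q_H) = 0.
Helios's profit: π_H = (116 - 1.5Q)q_H - (9q_H). Setting ∂π_H/∂q_H = 0: 107 - 3q_H - (3/2)(q_V + q_Z) = 0.
Adding the 3 conditions: 254 − 3Q − 3Q = 0, i.e. Q = 127/3.
Back-substituting: q_V = (73 − 127/2)/(3/2) = 19/3, q_Z = (74 − 127/2)/(3/2) = 7, q_H = (107 − 127/2)/(3/2) = 29.
Total output Q = 19/3 + 7 + 29 = 127/3.

42.33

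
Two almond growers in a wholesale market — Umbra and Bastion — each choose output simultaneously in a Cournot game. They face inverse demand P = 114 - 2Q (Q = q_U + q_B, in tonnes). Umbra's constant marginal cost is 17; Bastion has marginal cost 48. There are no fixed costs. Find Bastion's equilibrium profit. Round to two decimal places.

68.06

Umbra's profit: π_U = (114 - 2Q)q_U - (17q_U). Setting ∂π_U/∂q_U = 0: 97 - 4q_U - 2(q_B) = 0.
Bastion's first-order condition: 66 - 4q_B - 2(q_U) = 0.
So q_U = (97 - 2q_B)/4 and q_B = (66 - 2q_U)/4.
Substituting one into the other gives q_U = 64/3 and q_B = 35/6.
Price P = 114 - 2·(163/6) = 179/3.
Bastion's profit: (179/3 - 48)·(35/6) = 1225/18.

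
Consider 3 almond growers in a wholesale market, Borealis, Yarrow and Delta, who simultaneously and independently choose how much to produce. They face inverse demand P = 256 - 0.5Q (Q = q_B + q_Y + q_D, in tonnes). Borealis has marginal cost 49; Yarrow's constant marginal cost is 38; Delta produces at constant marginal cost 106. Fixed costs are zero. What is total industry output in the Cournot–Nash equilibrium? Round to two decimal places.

Borealis's profit: π_B = (256 - 0.5Q)q_B - (49q_B). Setting ∂π_B/∂q_B = 0: 207 - q_B - (1/2)(q_Y + q_D) = 0.
Yarrow's profit: π_Y = (256 - 0.5Q)q_Y - (38q_Y). Setting ∂π_Y/∂q_Y = 0: 218 - q_Y - (1/2)(q_B + q_D) = 0.
Delta's profit: π_D = (256 - 0.5Q)q_D - (106q_D). Setting ∂π_D/∂q_D = 0: 150 - q_D - (1/2)(q_B + q_Y) = 0.
Summing all 3 equations gives 575 − 2Q = 0, hence Q = 575/2.
Back-substituting: q_B = (207 − 575/4)/(1/2) = 253/2, q_Y = (218 − 575/4)/(1/2) = 297/2, q_D = (150 − 575/4)/(1/2) = 25/2.
Total output Q = 253/2 + 297/2 + 25/2 = 575/2.

287.50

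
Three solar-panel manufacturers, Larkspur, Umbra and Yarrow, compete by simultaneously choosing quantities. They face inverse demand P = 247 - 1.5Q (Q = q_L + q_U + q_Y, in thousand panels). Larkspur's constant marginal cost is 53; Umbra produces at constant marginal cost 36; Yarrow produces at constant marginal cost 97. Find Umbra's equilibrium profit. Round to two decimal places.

Larkspur's profit: π_L = (247 - 1.5Q)q_L - (53q_L). Setting ∂π_L/∂q_L = 0: 194 - 3q_L - (3/2)(q_U + q_Y) = 0.
Umbra's first-order condition: 211 - 3q_U - (3/2)(q_L + q_Y) = 0.
Yarrow's first-order condition: 150 - 3q_Y - (3/2)(q_L + q_U) = 0.
Adding the 3 first-order conditions: 555 − 6Q = 0, so Q = 185/2.
Back-substituting: q_L = (194 − 555/4)/(3/2) = 221/6, q_U = (211 − 555/4)/(3/2) = 289/6, q_Y = (150 − 555/4)/(3/2) = 15/2.
Price P = 247 - (3/2)·(185/2) = 433/4.
Umbra's profit: (433/4 - 36)·(289/6) = 3480.0417.

3480.04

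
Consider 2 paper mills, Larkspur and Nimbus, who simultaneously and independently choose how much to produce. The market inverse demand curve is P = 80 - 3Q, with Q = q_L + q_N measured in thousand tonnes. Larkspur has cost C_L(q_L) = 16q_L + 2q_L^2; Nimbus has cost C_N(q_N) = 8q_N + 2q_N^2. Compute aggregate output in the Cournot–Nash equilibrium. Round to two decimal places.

Larkspur's profit: π_L = (80 - 3Q)q_L - (16q_L + 2q_L²). Setting ∂π_L/∂q_L = 0: 64 - 10q_L - 3(q_N) = 0.
Nimbus's first-order condition: 72 - 10q_N - 3(q_L) = 0.
So q_L = (64 - 3q_N)/10 and q_N = (72 - 3q_L)/10.
Substituting one into the other gives q_L = 424/91 and q_N = 528/91.
Total output Q = 424/91 + 528/91 = 136/13.

10.46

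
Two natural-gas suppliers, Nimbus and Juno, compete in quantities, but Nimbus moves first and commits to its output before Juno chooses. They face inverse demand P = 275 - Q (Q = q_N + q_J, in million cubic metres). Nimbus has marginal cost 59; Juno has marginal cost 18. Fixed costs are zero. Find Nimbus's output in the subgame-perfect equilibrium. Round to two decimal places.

87.50

Solve by backward induction. Given q_N, the follower Juno maximises π_J = (275 - q_N - q_J)q_J - 18q_J.
Follower FOC: 257 - q_N - 2q_J = 0, so q_J(q_N) = (257 - q_N)/2.
The leader anticipates this reaction. Substituting into P = 275 - Q gives P = 293/2 - (1/2)q_N, so π_N = (293/2 - (1/2)q_N)q_N - 59q_N.
Leader FOC: 175/2 - q_N = 0, so q_N = 175/2.
Then q_J = (257 - 175/2)/2 = 339/4.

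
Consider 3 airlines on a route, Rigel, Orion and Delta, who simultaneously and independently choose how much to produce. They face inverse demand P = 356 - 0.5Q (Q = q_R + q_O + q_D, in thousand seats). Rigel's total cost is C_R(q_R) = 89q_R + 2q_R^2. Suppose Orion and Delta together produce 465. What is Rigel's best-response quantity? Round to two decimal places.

6.90

With rivals' combined output fixed at 465, Rigel's profit is π_R = (356 - (1/2)·465 - (1/2)q_R)q_R - (89q_R + 2q_R²) = (247/2 - (1/2)q_R)q_R - (89q_R + 2q_R²).
∂π_R/∂q_R = 69/2 - 5q_R = 0, so q_R = 69/10.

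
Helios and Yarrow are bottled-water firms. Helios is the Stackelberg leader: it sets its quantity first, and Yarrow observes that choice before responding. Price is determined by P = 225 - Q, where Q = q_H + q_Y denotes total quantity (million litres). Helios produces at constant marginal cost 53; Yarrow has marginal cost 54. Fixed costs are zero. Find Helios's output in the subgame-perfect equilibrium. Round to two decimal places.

86.50

Solve by backward induction. Given q_H, the follower Yarrow maximises π_Y = (225 - q_H - q_Y)q_Y - 54q_Y.
∂π_Y/∂q_Y = 171 - q_H - 2q_Y = 0 gives the reaction function q_Y = (171 - q_H)/2.
The leader anticipates this reaction. Substituting into P = 225 - Q gives P = 279/2 - (1/2)q_H, so π_H = (279/2 - (1/2)q_H)q_H - 53q_H.
Maximising: ∂π_H/∂q_H = 173/2 - q_H = 0, giving q_H = 173/2.
Then q_Y = (171 - 173/2)/2 = 169/4.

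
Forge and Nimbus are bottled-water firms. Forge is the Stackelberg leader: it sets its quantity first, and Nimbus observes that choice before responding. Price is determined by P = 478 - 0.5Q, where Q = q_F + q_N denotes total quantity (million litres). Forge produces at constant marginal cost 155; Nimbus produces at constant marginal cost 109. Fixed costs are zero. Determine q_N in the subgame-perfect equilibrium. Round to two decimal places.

230.50

The follower Nimbus best-responds to any q_F: π_N = (478 - 0.5Q)q_N - 109q_N.
Follower FOC: 369 - (1/2)q_F - q_N = 0, so q_N(q_F) = (369 - (1/2)q_F).
The leader anticipates this reaction. Substituting into P = 478 - 0.5Q gives P = 587/2 - (1/4)q_F, so π_F = (587/2 - (1/4)q_F)q_F - 155q_F.
The leader's first-order condition 277/2 - (1/2)q_F = 0 yields q_F = 277.
Then q_N = (369 - (1/2)·277) = 461/2.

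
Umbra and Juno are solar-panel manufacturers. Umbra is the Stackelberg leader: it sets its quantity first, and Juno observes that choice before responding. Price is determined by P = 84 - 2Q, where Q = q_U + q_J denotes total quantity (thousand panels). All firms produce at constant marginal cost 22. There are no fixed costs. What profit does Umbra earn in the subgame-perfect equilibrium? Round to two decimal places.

240.25

Solve by backward induction. Given q_U, the follower Juno maximises π_J = (84 - 2q_U - 2q_J)q_J - 22q_J.
Follower FOC: 62 - 2q_U - 4q_J = 0, so q_J(q_U) = (62 - 2q_U)/4.
Umbra substitutes q_J(q_U) into its own profit: π_U = q_U(84 - 2q_U - (62 - 2q_U)/2) - 22q_U = (53 - q_U)q_U - 22q_U.
The leader's first-order condition 31 - 2q_U = 0 yields q_U = 31/2.
Then q_J = (62 - 2·(31/2))/4 = 31/4.
Price P = 84 - 2·(93/4) = 75/2.
Umbra's profit: (75/2 - 22)·(31/2) = 961/4.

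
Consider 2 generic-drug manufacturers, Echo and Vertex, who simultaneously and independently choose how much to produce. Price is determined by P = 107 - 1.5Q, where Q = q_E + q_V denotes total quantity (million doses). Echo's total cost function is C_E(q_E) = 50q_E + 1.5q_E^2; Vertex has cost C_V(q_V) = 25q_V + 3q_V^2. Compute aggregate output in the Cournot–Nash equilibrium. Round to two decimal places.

Echo's profit: π_E = (107 - 1.5Q)q_E - (50q_E + (3/2)q_E²). Setting ∂π_E/∂q_E = 0: 57 - 6q_E - (3/2)(q_V) = 0.
Vertex's first-order condition: 82 - 9q_V - (3/2)(q_E) = 0.
So q_E = (57 - (3/2)q_V)/6 and q_V = (82 - (3/2)q_E)/9.
Solving the pair: q_E = 520/69, q_V = 542/69.
Total output Q = 520/69 + 542/69 = 354/23.

15.39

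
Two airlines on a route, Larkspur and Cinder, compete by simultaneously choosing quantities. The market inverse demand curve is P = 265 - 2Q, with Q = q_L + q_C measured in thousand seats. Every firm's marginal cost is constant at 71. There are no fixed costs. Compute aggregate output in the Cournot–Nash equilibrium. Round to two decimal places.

64.67

A representative firm's profit is π_i = q_i(265 - 2Q) - 71q_i.
Setting ∂π_i/∂q_i = 0 with rivals' quantities fixed: 194 - 4q_i - 2q_j = 0.
With identical firms every q_j equals q_i, so q_j = q_i and 194 = 6q_i, giving q_i = 97/3.
Total output Q = 97/3 + 97/3 = 194/3.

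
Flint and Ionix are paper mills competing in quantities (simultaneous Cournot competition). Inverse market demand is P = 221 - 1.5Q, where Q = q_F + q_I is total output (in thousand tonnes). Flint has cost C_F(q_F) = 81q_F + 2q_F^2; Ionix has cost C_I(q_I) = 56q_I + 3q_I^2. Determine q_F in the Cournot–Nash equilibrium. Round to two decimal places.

16.67

Flint's profit: π_F = (221 - 1.5Q)q_F - (81q_F + 2q_F²). Setting ∂π_F/∂q_F = 0: 140 - 7q_F - (3/2)(q_I) = 0.
Ionix's first-order condition: 165 - 9q_I - (3/2)(q_F) = 0.
Best responses: q_F = (140 - (3/2)q_I)/7, q_I = (165 - (3/2)q_F)/9.
Solving the pair: q_F = 50/3, q_I = 140/9.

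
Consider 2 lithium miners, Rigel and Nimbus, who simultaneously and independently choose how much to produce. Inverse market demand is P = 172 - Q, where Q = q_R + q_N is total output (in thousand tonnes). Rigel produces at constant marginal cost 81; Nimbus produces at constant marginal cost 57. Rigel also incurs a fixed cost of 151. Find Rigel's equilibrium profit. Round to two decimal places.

347.78

Rigel's profit: π_R = (172 - Q)q_R - (81q_R). Setting ∂π_R/∂q_R = 0: 91 - 2q_R - (q_N) = 0.
Nimbus's profit: π_N = (172 - Q)q_N - (57q_N). Setting ∂π_N/∂q_N = 0: 115 - 2q_N - (q_R) = 0.
Rearranging gives the reaction functions q_R = (91 - q_N)/2 and q_N = (115 - q_R)/2.
Solving the pair: q_R = 67/3, q_N = 139/3.
Price P = 172 - 206/3 = 310/3.
Rigel's profit: (310/3 - 81)·(67/3) - 151 = 347.7778.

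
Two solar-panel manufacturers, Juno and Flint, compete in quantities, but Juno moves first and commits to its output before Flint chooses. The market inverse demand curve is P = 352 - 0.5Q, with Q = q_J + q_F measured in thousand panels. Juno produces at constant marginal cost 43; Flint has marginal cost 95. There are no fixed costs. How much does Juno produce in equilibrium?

361

Solve by backward induction. Given q_J, the follower Flint maximises π_F = (352 - (1/2)q_J - (1/2)q_F)q_F - 95q_F.
Setting the follower's marginal profit to zero, 257 - (1/2)q_J - q_F = 0, i.e. q_F = (257 - (1/2)q_J).
The leader anticipates this reaction. Substituting into P = 352 - 0.5Q gives P = 447/2 - (1/4)q_J, so π_J = (447/2 - (1/4)q_J)q_J - 43q_J.
Maximising: ∂π_J/∂q_J = 361/2 - (1/2)q_J = 0, giving q_J = 361.
Then q_F = (257 - (1/2)·361) = 153/2.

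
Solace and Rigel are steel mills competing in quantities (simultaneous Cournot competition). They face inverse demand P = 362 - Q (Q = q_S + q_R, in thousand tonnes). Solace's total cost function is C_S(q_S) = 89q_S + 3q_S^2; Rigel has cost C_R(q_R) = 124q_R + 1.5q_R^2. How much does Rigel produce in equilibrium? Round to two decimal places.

Solace's profit: π_S = (362 - Q)q_S - (89q_S + 3q_S²). Setting ∂π_S/∂q_S = 0: 273 - 8q_S - (q_R) = 0.
Rigel's first-order condition: 238 - 5q_R - (q_S) = 0.
Best responses: q_S = (273 - q_R)/8, q_R = (238 - q_S)/5.
Solving the pair: q_S = 1127/39, q_R = 1631/39.

41.82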